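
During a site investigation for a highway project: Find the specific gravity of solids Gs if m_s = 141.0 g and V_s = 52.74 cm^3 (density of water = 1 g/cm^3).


Result: 2.673

Derivation:
Using Gs = m_s / (V_s * rho_w)
Since rho_w = 1 g/cm^3:
Gs = 141.0 / 52.74
Gs = 2.673


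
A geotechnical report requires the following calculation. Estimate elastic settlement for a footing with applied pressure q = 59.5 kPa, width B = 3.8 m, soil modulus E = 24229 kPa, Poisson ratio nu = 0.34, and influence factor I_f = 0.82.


Using Se = q * B * (1 - nu^2) * I_f / E
1 - nu^2 = 1 - 0.34^2 = 0.8844
Se = 59.5 * 3.8 * 0.8844 * 0.82 / 24229
Se = 0.006767 m
Convert to mm: Se = 0.006767 * 1000 = 6.767 mm


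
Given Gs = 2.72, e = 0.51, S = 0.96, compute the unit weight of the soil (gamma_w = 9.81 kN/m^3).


Result: 20.852 kN/m^3

Derivation:
Using gamma = gamma_w * (Gs + S*e) / (1 + e)
Numerator: Gs + S*e = 2.72 + 0.96*0.51 = 3.2096
Denominator: 1 + e = 1 + 0.51 = 1.51
gamma = 9.81 * 3.2096 / 1.51
gamma = 20.852 kN/m^3


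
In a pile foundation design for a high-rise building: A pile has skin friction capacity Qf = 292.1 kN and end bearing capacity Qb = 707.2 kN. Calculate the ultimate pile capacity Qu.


Using Qu = Qf + Qb
Qu = 292.1 + 707.2
Qu = 999.3 kN


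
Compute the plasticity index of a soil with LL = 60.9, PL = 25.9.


Using PI = LL - PL
PI = 60.9 - 25.9
PI = 35.0


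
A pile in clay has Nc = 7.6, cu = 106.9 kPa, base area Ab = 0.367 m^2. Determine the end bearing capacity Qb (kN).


Using Qb = Nc * cu * Ab
Qb = 7.6 * 106.9 * 0.367
Qb = 298.17 kN


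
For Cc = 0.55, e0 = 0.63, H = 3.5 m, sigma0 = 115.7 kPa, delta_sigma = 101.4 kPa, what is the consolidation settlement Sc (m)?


Using Sc = Cc * H / (1 + e0) * log10((sigma0 + delta_sigma) / sigma0)
Stress ratio = (115.7 + 101.4) / 115.7 = 1.8764
log10(1.8764) = 0.273326
Cc * H / (1 + e0) = 0.55 * 3.5 / (1 + 0.63) = 1.18098
Sc = 1.18098 * 0.273326
Sc = 0.3228 m


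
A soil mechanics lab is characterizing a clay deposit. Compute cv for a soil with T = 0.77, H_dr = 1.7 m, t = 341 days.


Using cv = T * H_dr^2 / t
H_dr^2 = 1.7^2 = 2.89
cv = 0.77 * 2.89 / 341
cv = 0.00653 m^2/day


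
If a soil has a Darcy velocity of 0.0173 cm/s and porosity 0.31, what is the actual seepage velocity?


Using v_s = v_d / n
v_s = 0.0173 / 0.31
v_s = 0.05581 cm/s


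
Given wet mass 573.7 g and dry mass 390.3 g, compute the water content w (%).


Using w = (m_wet - m_dry) / m_dry * 100
m_wet - m_dry = 573.7 - 390.3 = 183.4 g
w = 183.4 / 390.3 * 100
w = 46.99 %


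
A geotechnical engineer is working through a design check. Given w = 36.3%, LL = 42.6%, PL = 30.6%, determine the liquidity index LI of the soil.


First compute the plasticity index:
PI = LL - PL = 42.6 - 30.6 = 12.0
Then compute the liquidity index:
LI = (w - PL) / PI
LI = (36.3 - 30.6) / 12.0
LI = 0.475


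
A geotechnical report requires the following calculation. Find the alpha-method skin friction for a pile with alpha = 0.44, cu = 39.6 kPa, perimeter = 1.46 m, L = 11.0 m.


Result: 279.83 kN

Derivation:
Using Qs = alpha * cu * perimeter * L
Qs = 0.44 * 39.6 * 1.46 * 11.0
Qs = 279.83 kN


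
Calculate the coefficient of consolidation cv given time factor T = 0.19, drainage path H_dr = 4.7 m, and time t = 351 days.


Using cv = T * H_dr^2 / t
H_dr^2 = 4.7^2 = 22.09
cv = 0.19 * 22.09 / 351
cv = 0.01196 m^2/day


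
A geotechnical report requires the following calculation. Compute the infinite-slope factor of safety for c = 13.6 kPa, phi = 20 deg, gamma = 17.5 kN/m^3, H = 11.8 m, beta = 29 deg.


Using Fs = c / (gamma*H*sin(beta)*cos(beta)) + tan(phi)/tan(beta)
Cohesion contribution = 13.6 / (17.5*11.8*sin(29)*cos(29))
Cohesion contribution = 0.15532
Friction contribution = tan(20)/tan(29) = 0.65662
Fs = 0.15532 + 0.65662
Fs = 0.812


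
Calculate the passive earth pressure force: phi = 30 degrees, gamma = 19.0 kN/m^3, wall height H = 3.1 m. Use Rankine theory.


Compute passive earth pressure coefficient:
Kp = tan^2(45 + phi/2) = tan^2(60.0) = 3
Compute passive force:
Pp = 0.5 * Kp * gamma * H^2
Pp = 0.5 * 3 * 19.0 * 3.1^2
Pp = 273.88 kN/m


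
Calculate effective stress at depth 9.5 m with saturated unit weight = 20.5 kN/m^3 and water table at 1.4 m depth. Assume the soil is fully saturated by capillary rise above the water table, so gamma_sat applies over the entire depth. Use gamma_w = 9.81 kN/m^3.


Total stress = gamma_sat * depth
sigma = 20.5 * 9.5 = 194.75 kPa
Pore water pressure u = gamma_w * (depth - d_wt)
u = 9.81 * (9.5 - 1.4) = 79.461 kPa
Effective stress = sigma - u
sigma' = 194.75 - 79.461 = 115.29 kPa


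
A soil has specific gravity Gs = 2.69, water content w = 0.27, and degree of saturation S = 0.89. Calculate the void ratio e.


Result: 0.8161

Derivation:
Using the relation e = Gs * w / S
e = 2.69 * 0.27 / 0.89
e = 0.8161


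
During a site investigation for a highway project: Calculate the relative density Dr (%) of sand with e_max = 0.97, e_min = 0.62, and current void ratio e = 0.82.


Using Dr = (e_max - e) / (e_max - e_min) * 100
e_max - e = 0.97 - 0.82 = 0.15
e_max - e_min = 0.97 - 0.62 = 0.35
Dr = 0.15 / 0.35 * 100
Dr = 42.86 %


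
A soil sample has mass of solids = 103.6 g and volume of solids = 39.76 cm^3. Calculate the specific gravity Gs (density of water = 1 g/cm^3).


Using Gs = m_s / (V_s * rho_w)
Since rho_w = 1 g/cm^3:
Gs = 103.6 / 39.76
Gs = 2.606


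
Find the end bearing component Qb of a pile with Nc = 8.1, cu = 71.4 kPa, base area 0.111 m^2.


Result: 64.2 kN

Derivation:
Using Qb = Nc * cu * Ab
Qb = 8.1 * 71.4 * 0.111
Qb = 64.2 kN


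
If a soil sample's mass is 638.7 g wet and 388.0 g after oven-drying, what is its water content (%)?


Using w = (m_wet - m_dry) / m_dry * 100
m_wet - m_dry = 638.7 - 388.0 = 250.7 g
w = 250.7 / 388.0 * 100
w = 64.61 %


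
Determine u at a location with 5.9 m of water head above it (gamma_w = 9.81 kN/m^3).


Using u = gamma_w * h_w
u = 9.81 * 5.9
u = 57.88 kPa


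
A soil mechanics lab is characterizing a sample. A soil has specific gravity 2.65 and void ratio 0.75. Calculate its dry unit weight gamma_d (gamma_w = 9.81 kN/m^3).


Using gamma_d = Gs * gamma_w / (1 + e)
gamma_d = 2.65 * 9.81 / (1 + 0.75)
gamma_d = 2.65 * 9.81 / 1.75
gamma_d = 14.855 kN/m^3


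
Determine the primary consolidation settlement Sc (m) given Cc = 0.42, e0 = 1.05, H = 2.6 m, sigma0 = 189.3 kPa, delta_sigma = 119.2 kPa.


Result: 0.113 m

Derivation:
Using Sc = Cc * H / (1 + e0) * log10((sigma0 + delta_sigma) / sigma0)
Stress ratio = (189.3 + 119.2) / 189.3 = 1.62969
log10(1.62969) = 0.212105
Cc * H / (1 + e0) = 0.42 * 2.6 / (1 + 1.05) = 0.532683
Sc = 0.532683 * 0.212105
Sc = 0.113 m


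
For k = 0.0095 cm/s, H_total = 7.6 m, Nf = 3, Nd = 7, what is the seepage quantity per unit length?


Result: 0.0003094 m^3/s per m

Derivation:
Convert k to m/s for unit consistency with H:
k = 0.0095 cm/s = 0.0095 / 100 m/s = 9.5e-05 m/s
Using q = k * H * Nf / Nd
Nf / Nd = 3 / 7 = 0.4286
q = 9.5e-05 * 7.6 * 0.4286
q = 0.0003094 m^3/s per m


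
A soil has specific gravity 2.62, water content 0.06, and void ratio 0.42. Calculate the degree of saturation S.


Using S = Gs * w / e
S = 2.62 * 0.06 / 0.42
S = 0.3743


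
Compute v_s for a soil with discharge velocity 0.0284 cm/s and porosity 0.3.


Using v_s = v_d / n
v_s = 0.0284 / 0.3
v_s = 0.09467 cm/s


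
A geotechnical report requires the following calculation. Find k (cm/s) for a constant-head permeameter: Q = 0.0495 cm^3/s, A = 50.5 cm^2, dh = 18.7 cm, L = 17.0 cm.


Result: 0.000891 cm/s

Derivation:
Compute hydraulic gradient:
i = dh / L = 18.7 / 17.0 = 1.1
Then apply Darcy's law:
k = Q / (A * i)
k = 0.0495 / (50.5 * 1.1)
k = 0.0495 / 55.55
k = 0.000891 cm/s


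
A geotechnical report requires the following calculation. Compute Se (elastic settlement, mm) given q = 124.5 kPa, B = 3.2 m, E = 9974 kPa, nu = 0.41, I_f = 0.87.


Result: 28.909 mm

Derivation:
Using Se = q * B * (1 - nu^2) * I_f / E
1 - nu^2 = 1 - 0.41^2 = 0.8319
Se = 124.5 * 3.2 * 0.8319 * 0.87 / 9974
Se = 0.028909 m
Convert to mm: Se = 0.028909 * 1000 = 28.909 mm


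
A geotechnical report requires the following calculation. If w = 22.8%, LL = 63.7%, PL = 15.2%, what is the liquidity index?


First compute the plasticity index:
PI = LL - PL = 63.7 - 15.2 = 48.5
Then compute the liquidity index:
LI = (w - PL) / PI
LI = (22.8 - 15.2) / 48.5
LI = 0.157


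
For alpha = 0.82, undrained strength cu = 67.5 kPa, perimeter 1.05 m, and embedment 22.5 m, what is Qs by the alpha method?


Using Qs = alpha * cu * perimeter * L
Qs = 0.82 * 67.5 * 1.05 * 22.5
Qs = 1307.64 kN


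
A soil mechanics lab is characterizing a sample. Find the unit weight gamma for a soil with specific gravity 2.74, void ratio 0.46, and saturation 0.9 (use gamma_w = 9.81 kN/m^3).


Using gamma = gamma_w * (Gs + S*e) / (1 + e)
Numerator: Gs + S*e = 2.74 + 0.9*0.46 = 3.154
Denominator: 1 + e = 1 + 0.46 = 1.46
gamma = 9.81 * 3.154 / 1.46
gamma = 21.192 kN/m^3


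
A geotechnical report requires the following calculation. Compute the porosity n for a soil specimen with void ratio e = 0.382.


Using the relation n = e / (1 + e)
n = 0.382 / (1 + 0.382)
n = 0.382 / 1.382
n = 0.2764


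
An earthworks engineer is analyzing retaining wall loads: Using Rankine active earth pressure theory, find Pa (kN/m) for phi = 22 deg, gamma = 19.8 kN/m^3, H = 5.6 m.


Result: 141.25 kN/m

Derivation:
Compute active earth pressure coefficient:
Ka = tan^2(45 - phi/2) = tan^2(34.0) = 0.454962
Compute active force:
Pa = 0.5 * Ka * gamma * H^2
Pa = 0.5 * 0.454962 * 19.8 * 5.6^2
Pa = 141.25 kN/m


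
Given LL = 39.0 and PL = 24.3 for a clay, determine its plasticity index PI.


Result: 14.7

Derivation:
Using PI = LL - PL
PI = 39.0 - 24.3
PI = 14.7


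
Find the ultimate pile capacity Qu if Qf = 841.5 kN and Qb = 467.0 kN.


Result: 1308.5 kN

Derivation:
Using Qu = Qf + Qb
Qu = 841.5 + 467.0
Qu = 1308.5 kN


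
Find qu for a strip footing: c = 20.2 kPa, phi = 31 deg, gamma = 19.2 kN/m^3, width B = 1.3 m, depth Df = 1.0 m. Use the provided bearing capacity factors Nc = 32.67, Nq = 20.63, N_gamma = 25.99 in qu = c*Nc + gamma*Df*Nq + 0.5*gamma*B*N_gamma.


Result: 1380.39 kPa

Derivation:
Compute qu = c*Nc + gamma*Df*Nq + 0.5*gamma*B*N_gamma
Term 1: 20.2 * 32.67 = 659.934
Term 2: 19.2 * 1.0 * 20.63 = 396.096
Term 3: 0.5 * 19.2 * 1.3 * 25.99 = 324.3552
qu = 659.934 + 396.096 + 324.3552
qu = 1380.39 kPa


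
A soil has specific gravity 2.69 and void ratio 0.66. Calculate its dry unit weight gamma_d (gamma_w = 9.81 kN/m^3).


Using gamma_d = Gs * gamma_w / (1 + e)
gamma_d = 2.69 * 9.81 / (1 + 0.66)
gamma_d = 2.69 * 9.81 / 1.66
gamma_d = 15.897 kN/m^3


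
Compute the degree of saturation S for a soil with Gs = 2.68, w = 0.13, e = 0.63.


Using S = Gs * w / e
S = 2.68 * 0.13 / 0.63
S = 0.553


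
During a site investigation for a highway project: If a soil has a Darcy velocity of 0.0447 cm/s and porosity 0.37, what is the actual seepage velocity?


Using v_s = v_d / n
v_s = 0.0447 / 0.37
v_s = 0.12081 cm/s


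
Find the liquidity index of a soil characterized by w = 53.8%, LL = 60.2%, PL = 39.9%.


Result: 0.685

Derivation:
First compute the plasticity index:
PI = LL - PL = 60.2 - 39.9 = 20.3
Then compute the liquidity index:
LI = (w - PL) / PI
LI = (53.8 - 39.9) / 20.3
LI = 0.685


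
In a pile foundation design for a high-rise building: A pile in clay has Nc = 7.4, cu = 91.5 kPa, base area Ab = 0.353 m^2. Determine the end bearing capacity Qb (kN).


Using Qb = Nc * cu * Ab
Qb = 7.4 * 91.5 * 0.353
Qb = 239.02 kN


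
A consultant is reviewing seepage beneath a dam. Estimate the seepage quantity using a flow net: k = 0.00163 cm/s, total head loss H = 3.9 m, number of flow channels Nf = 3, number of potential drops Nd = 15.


Convert k to m/s for unit consistency with H:
k = 0.00163 cm/s = 0.00163 / 100 m/s = 1.63e-05 m/s
Using q = k * H * Nf / Nd
Nf / Nd = 3 / 15 = 0.2
q = 1.63e-05 * 3.9 * 0.2
q = 1.271e-05 m^3/s per m


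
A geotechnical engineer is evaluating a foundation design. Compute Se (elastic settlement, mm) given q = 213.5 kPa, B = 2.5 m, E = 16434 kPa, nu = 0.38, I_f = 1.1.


Using Se = q * B * (1 - nu^2) * I_f / E
1 - nu^2 = 1 - 0.38^2 = 0.8556
Se = 213.5 * 2.5 * 0.8556 * 1.1 / 16434
Se = 0.030567 m
Convert to mm: Se = 0.030567 * 1000 = 30.567 mm


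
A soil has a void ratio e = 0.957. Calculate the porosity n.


Using the relation n = e / (1 + e)
n = 0.957 / (1 + 0.957)
n = 0.957 / 1.957
n = 0.489


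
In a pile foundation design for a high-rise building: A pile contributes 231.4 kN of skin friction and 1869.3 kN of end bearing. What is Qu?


Using Qu = Qf + Qb
Qu = 231.4 + 1869.3
Qu = 2100.7 kN


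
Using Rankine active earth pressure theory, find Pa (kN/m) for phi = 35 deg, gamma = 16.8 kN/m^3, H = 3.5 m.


Result: 27.88 kN/m

Derivation:
Compute active earth pressure coefficient:
Ka = tan^2(45 - phi/2) = tan^2(27.5) = 0.27099
Compute active force:
Pa = 0.5 * Ka * gamma * H^2
Pa = 0.5 * 0.27099 * 16.8 * 3.5^2
Pa = 27.88 kN/m


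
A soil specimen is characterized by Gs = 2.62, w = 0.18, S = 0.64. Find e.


Result: 0.7369

Derivation:
Using the relation e = Gs * w / S
e = 2.62 * 0.18 / 0.64
e = 0.7369


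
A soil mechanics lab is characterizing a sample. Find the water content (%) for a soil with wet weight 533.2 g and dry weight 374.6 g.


Using w = (m_wet - m_dry) / m_dry * 100
m_wet - m_dry = 533.2 - 374.6 = 158.6 g
w = 158.6 / 374.6 * 100
w = 42.34 %


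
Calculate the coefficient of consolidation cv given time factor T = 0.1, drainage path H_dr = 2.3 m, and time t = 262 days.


Using cv = T * H_dr^2 / t
H_dr^2 = 2.3^2 = 5.29
cv = 0.1 * 5.29 / 262
cv = 0.00202 m^2/day


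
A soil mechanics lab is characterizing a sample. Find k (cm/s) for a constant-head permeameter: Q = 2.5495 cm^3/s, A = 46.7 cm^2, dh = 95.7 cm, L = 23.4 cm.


Compute hydraulic gradient:
i = dh / L = 95.7 / 23.4 = 4.08974
Then apply Darcy's law:
k = Q / (A * i)
k = 2.5495 / (46.7 * 4.08974)
k = 2.5495 / 190.991
k = 0.013349 cm/s


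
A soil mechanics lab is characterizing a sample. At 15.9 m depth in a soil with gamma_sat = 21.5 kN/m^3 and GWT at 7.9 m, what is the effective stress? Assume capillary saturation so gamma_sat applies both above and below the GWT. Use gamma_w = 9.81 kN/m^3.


Total stress = gamma_sat * depth
sigma = 21.5 * 15.9 = 341.85 kPa
Pore water pressure u = gamma_w * (depth - d_wt)
u = 9.81 * (15.9 - 7.9) = 78.48 kPa
Effective stress = sigma - u
sigma' = 341.85 - 78.48 = 263.37 kPa


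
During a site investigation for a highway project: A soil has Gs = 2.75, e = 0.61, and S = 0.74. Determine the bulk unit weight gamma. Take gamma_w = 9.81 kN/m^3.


Using gamma = gamma_w * (Gs + S*e) / (1 + e)
Numerator: Gs + S*e = 2.75 + 0.74*0.61 = 3.2014
Denominator: 1 + e = 1 + 0.61 = 1.61
gamma = 9.81 * 3.2014 / 1.61
gamma = 19.507 kN/m^3


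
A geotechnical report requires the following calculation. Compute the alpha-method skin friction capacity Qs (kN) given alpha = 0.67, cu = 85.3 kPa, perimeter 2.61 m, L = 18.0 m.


Using Qs = alpha * cu * perimeter * L
Qs = 0.67 * 85.3 * 2.61 * 18.0
Qs = 2684.95 kN


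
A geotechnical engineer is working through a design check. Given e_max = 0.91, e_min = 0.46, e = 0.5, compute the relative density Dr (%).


Using Dr = (e_max - e) / (e_max - e_min) * 100
e_max - e = 0.91 - 0.5 = 0.41
e_max - e_min = 0.91 - 0.46 = 0.45
Dr = 0.41 / 0.45 * 100
Dr = 91.11 %


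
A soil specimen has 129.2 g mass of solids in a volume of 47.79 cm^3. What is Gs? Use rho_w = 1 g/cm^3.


Using Gs = m_s / (V_s * rho_w)
Since rho_w = 1 g/cm^3:
Gs = 129.2 / 47.79
Gs = 2.703


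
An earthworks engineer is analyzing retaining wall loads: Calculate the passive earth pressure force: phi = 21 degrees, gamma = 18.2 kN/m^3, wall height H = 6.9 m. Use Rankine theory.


Compute passive earth pressure coefficient:
Kp = tan^2(45 + phi/2) = tan^2(55.5) = 2.117051
Compute passive force:
Pp = 0.5 * Kp * gamma * H^2
Pp = 0.5 * 2.117051 * 18.2 * 6.9^2
Pp = 917.21 kN/m


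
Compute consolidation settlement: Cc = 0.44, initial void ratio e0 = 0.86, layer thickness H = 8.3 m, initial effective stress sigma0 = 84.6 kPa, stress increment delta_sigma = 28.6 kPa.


Result: 0.2483 m

Derivation:
Using Sc = Cc * H / (1 + e0) * log10((sigma0 + delta_sigma) / sigma0)
Stress ratio = (84.6 + 28.6) / 84.6 = 1.33806
log10(1.33806) = 0.126476
Cc * H / (1 + e0) = 0.44 * 8.3 / (1 + 0.86) = 1.96344
Sc = 1.96344 * 0.126476
Sc = 0.2483 m


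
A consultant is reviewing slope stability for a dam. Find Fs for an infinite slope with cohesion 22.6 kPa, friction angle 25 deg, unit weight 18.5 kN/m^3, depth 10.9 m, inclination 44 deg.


Result: 0.707

Derivation:
Using Fs = c / (gamma*H*sin(beta)*cos(beta)) + tan(phi)/tan(beta)
Cohesion contribution = 22.6 / (18.5*10.9*sin(44)*cos(44))
Cohesion contribution = 0.224287
Friction contribution = tan(25)/tan(44) = 0.482876
Fs = 0.224287 + 0.482876
Fs = 0.707


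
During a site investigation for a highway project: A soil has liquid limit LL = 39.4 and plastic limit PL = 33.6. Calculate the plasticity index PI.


Using PI = LL - PL
PI = 39.4 - 33.6
PI = 5.8


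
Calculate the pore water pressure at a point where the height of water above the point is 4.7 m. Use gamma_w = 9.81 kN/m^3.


Using u = gamma_w * h_w
u = 9.81 * 4.7
u = 46.11 kPa


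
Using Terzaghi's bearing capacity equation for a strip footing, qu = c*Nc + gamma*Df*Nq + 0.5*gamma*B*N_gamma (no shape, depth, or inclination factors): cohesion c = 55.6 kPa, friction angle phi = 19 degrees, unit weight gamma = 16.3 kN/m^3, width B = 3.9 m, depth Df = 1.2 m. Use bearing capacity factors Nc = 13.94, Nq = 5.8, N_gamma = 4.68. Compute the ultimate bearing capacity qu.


Compute qu = c*Nc + gamma*Df*Nq + 0.5*gamma*B*N_gamma
Term 1: 55.6 * 13.94 = 775.064
Term 2: 16.3 * 1.2 * 5.8 = 113.448
Term 3: 0.5 * 16.3 * 3.9 * 4.68 = 148.7538
qu = 775.064 + 113.448 + 148.7538
qu = 1037.27 kPa


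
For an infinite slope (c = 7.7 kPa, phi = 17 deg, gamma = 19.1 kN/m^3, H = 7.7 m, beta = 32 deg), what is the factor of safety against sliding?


Result: 0.606

Derivation:
Using Fs = c / (gamma*H*sin(beta)*cos(beta)) + tan(phi)/tan(beta)
Cohesion contribution = 7.7 / (19.1*7.7*sin(32)*cos(32))
Cohesion contribution = 0.116503
Friction contribution = tan(17)/tan(32) = 0.489271
Fs = 0.116503 + 0.489271
Fs = 0.606


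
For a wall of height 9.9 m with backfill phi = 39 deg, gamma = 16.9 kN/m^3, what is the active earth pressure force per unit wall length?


Compute active earth pressure coefficient:
Ka = tan^2(45 - phi/2) = tan^2(25.5) = 0.227506
Compute active force:
Pa = 0.5 * Ka * gamma * H^2
Pa = 0.5 * 0.227506 * 16.9 * 9.9^2
Pa = 188.42 kN/m


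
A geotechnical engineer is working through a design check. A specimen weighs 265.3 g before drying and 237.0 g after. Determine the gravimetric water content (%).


Result: 11.94 %

Derivation:
Using w = (m_wet - m_dry) / m_dry * 100
m_wet - m_dry = 265.3 - 237.0 = 28.3 g
w = 28.3 / 237.0 * 100
w = 11.94 %


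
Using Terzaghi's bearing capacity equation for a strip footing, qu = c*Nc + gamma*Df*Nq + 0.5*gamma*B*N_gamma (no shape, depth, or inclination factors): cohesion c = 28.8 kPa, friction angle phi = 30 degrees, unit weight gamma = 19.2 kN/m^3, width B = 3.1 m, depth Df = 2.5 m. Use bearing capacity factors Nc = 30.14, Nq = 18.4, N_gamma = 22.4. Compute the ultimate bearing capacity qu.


Compute qu = c*Nc + gamma*Df*Nq + 0.5*gamma*B*N_gamma
Term 1: 28.8 * 30.14 = 868.032
Term 2: 19.2 * 2.5 * 18.4 = 883.2
Term 3: 0.5 * 19.2 * 3.1 * 22.4 = 666.624
qu = 868.032 + 883.2 + 666.624
qu = 2417.86 kPa


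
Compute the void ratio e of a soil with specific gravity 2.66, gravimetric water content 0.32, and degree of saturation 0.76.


Using the relation e = Gs * w / S
e = 2.66 * 0.32 / 0.76
e = 1.12


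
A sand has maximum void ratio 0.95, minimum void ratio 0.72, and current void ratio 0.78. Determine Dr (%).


Using Dr = (e_max - e) / (e_max - e_min) * 100
e_max - e = 0.95 - 0.78 = 0.17
e_max - e_min = 0.95 - 0.72 = 0.23
Dr = 0.17 / 0.23 * 100
Dr = 73.91 %


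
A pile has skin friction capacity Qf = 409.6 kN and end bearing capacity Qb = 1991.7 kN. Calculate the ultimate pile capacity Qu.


Using Qu = Qf + Qb
Qu = 409.6 + 1991.7
Qu = 2401.3 kN


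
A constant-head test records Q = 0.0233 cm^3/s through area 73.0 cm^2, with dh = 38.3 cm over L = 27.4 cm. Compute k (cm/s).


Compute hydraulic gradient:
i = dh / L = 38.3 / 27.4 = 1.39781
Then apply Darcy's law:
k = Q / (A * i)
k = 0.0233 / (73.0 * 1.39781)
k = 0.0233 / 102.04
k = 0.000228 cm/s


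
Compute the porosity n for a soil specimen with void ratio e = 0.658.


Using the relation n = e / (1 + e)
n = 0.658 / (1 + 0.658)
n = 0.658 / 1.658
n = 0.3969


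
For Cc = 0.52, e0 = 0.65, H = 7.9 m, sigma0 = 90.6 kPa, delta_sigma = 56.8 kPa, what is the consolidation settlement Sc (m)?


Result: 0.5262 m

Derivation:
Using Sc = Cc * H / (1 + e0) * log10((sigma0 + delta_sigma) / sigma0)
Stress ratio = (90.6 + 56.8) / 90.6 = 1.62693
log10(1.62693) = 0.211369
Cc * H / (1 + e0) = 0.52 * 7.9 / (1 + 0.65) = 2.4897
Sc = 2.4897 * 0.211369
Sc = 0.5262 m


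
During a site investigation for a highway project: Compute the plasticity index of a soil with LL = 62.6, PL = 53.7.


Using PI = LL - PL
PI = 62.6 - 53.7
PI = 8.9


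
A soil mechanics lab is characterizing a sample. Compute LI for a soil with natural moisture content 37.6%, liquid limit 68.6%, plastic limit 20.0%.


First compute the plasticity index:
PI = LL - PL = 68.6 - 20.0 = 48.6
Then compute the liquidity index:
LI = (w - PL) / PI
LI = (37.6 - 20.0) / 48.6
LI = 0.362


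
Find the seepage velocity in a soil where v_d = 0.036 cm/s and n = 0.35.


Result: 0.10286 cm/s

Derivation:
Using v_s = v_d / n
v_s = 0.036 / 0.35
v_s = 0.10286 cm/s


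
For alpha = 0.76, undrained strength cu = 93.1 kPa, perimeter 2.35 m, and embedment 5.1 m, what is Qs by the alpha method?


Using Qs = alpha * cu * perimeter * L
Qs = 0.76 * 93.1 * 2.35 * 5.1
Qs = 848.01 kN


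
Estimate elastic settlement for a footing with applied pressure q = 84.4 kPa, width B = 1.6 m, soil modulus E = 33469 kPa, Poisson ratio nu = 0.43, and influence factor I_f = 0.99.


Using Se = q * B * (1 - nu^2) * I_f / E
1 - nu^2 = 1 - 0.43^2 = 0.8151
Se = 84.4 * 1.6 * 0.8151 * 0.99 / 33469
Se = 0.003256 m
Convert to mm: Se = 0.003256 * 1000 = 3.256 mm


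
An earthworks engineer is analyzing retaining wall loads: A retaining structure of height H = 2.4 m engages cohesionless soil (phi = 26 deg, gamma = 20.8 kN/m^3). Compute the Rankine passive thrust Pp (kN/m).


Result: 153.42 kN/m

Derivation:
Compute passive earth pressure coefficient:
Kp = tan^2(45 + phi/2) = tan^2(58.0) = 2.561071
Compute passive force:
Pp = 0.5 * Kp * gamma * H^2
Pp = 0.5 * 2.561071 * 20.8 * 2.4^2
Pp = 153.42 kN/m


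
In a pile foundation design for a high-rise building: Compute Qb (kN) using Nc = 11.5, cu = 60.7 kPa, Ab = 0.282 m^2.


Using Qb = Nc * cu * Ab
Qb = 11.5 * 60.7 * 0.282
Qb = 196.85 kN


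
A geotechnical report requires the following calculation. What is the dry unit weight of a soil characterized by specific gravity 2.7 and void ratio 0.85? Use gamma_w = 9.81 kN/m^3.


Using gamma_d = Gs * gamma_w / (1 + e)
gamma_d = 2.7 * 9.81 / (1 + 0.85)
gamma_d = 2.7 * 9.81 / 1.85
gamma_d = 14.317 kN/m^3


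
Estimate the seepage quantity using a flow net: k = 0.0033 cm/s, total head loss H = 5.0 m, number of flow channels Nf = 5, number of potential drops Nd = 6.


Convert k to m/s for unit consistency with H:
k = 0.0033 cm/s = 0.0033 / 100 m/s = 3.3e-05 m/s
Using q = k * H * Nf / Nd
Nf / Nd = 5 / 6 = 0.8333
q = 3.3e-05 * 5.0 * 0.8333
q = 0.0001375 m^3/s per m


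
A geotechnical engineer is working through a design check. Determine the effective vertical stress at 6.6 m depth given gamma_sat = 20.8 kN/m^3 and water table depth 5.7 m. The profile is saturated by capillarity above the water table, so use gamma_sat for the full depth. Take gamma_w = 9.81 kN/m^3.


Result: 128.45 kPa

Derivation:
Total stress = gamma_sat * depth
sigma = 20.8 * 6.6 = 137.28 kPa
Pore water pressure u = gamma_w * (depth - d_wt)
u = 9.81 * (6.6 - 5.7) = 8.829 kPa
Effective stress = sigma - u
sigma' = 137.28 - 8.829 = 128.45 kPa


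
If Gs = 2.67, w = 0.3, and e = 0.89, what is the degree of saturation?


Using S = Gs * w / e
S = 2.67 * 0.3 / 0.89
S = 0.9


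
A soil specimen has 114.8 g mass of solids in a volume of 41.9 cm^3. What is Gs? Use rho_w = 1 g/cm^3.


Using Gs = m_s / (V_s * rho_w)
Since rho_w = 1 g/cm^3:
Gs = 114.8 / 41.9
Gs = 2.74


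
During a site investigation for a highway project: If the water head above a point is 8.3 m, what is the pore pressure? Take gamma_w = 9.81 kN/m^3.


Using u = gamma_w * h_w
u = 9.81 * 8.3
u = 81.42 kPa


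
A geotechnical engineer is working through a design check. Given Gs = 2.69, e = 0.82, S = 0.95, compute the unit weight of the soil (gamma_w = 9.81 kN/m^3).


Using gamma = gamma_w * (Gs + S*e) / (1 + e)
Numerator: Gs + S*e = 2.69 + 0.95*0.82 = 3.469
Denominator: 1 + e = 1 + 0.82 = 1.82
gamma = 9.81 * 3.469 / 1.82
gamma = 18.698 kN/m^3


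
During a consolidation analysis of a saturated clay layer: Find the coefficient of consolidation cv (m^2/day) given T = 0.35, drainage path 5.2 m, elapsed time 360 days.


Using cv = T * H_dr^2 / t
H_dr^2 = 5.2^2 = 27.04
cv = 0.35 * 27.04 / 360
cv = 0.02629 m^2/day


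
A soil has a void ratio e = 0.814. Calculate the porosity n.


Using the relation n = e / (1 + e)
n = 0.814 / (1 + 0.814)
n = 0.814 / 1.814
n = 0.4487


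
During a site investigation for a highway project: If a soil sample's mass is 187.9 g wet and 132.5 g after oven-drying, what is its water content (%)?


Using w = (m_wet - m_dry) / m_dry * 100
m_wet - m_dry = 187.9 - 132.5 = 55.4 g
w = 55.4 / 132.5 * 100
w = 41.81 %


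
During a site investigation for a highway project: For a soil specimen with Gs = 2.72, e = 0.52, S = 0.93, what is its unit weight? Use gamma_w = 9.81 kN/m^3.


Result: 20.676 kN/m^3

Derivation:
Using gamma = gamma_w * (Gs + S*e) / (1 + e)
Numerator: Gs + S*e = 2.72 + 0.93*0.52 = 3.2036
Denominator: 1 + e = 1 + 0.52 = 1.52
gamma = 9.81 * 3.2036 / 1.52
gamma = 20.676 kN/m^3


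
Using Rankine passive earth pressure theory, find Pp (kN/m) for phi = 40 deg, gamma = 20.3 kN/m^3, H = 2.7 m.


Compute passive earth pressure coefficient:
Kp = tan^2(45 + phi/2) = tan^2(65.0) = 4.59891
Compute passive force:
Pp = 0.5 * Kp * gamma * H^2
Pp = 0.5 * 4.59891 * 20.3 * 2.7^2
Pp = 340.29 kN/m


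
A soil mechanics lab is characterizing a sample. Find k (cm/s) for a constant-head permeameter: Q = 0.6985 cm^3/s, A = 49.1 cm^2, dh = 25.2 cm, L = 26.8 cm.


Result: 0.015129 cm/s

Derivation:
Compute hydraulic gradient:
i = dh / L = 25.2 / 26.8 = 0.940299
Then apply Darcy's law:
k = Q / (A * i)
k = 0.6985 / (49.1 * 0.940299)
k = 0.6985 / 46.1687
k = 0.015129 cm/s


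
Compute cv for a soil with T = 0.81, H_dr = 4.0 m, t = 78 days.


Result: 0.16615 m^2/day

Derivation:
Using cv = T * H_dr^2 / t
H_dr^2 = 4.0^2 = 16.0
cv = 0.81 * 16.0 / 78
cv = 0.16615 m^2/day


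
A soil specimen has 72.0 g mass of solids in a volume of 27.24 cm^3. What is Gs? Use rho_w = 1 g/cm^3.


Using Gs = m_s / (V_s * rho_w)
Since rho_w = 1 g/cm^3:
Gs = 72.0 / 27.24
Gs = 2.643


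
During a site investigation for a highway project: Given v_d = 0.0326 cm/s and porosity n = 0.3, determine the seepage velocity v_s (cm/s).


Using v_s = v_d / n
v_s = 0.0326 / 0.3
v_s = 0.10867 cm/s


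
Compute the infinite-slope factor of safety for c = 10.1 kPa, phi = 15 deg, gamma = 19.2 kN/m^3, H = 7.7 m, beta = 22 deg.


Result: 0.86

Derivation:
Using Fs = c / (gamma*H*sin(beta)*cos(beta)) + tan(phi)/tan(beta)
Cohesion contribution = 10.1 / (19.2*7.7*sin(22)*cos(22))
Cohesion contribution = 0.196693
Friction contribution = tan(15)/tan(22) = 0.663198
Fs = 0.196693 + 0.663198
Fs = 0.86


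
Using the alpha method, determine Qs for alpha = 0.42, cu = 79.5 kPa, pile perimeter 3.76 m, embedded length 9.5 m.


Result: 1192.69 kN

Derivation:
Using Qs = alpha * cu * perimeter * L
Qs = 0.42 * 79.5 * 3.76 * 9.5
Qs = 1192.69 kN


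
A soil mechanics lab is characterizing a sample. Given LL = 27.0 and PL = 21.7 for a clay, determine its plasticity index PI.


Using PI = LL - PL
PI = 27.0 - 21.7
PI = 5.3


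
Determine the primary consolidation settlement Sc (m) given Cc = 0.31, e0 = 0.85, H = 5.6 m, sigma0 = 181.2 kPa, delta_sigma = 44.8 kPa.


Result: 0.09 m

Derivation:
Using Sc = Cc * H / (1 + e0) * log10((sigma0 + delta_sigma) / sigma0)
Stress ratio = (181.2 + 44.8) / 181.2 = 1.24724
log10(1.24724) = 0.0959502
Cc * H / (1 + e0) = 0.31 * 5.6 / (1 + 0.85) = 0.938378
Sc = 0.938378 * 0.0959502
Sc = 0.09 m


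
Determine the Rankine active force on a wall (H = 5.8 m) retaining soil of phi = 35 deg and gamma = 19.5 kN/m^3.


Compute active earth pressure coefficient:
Ka = tan^2(45 - phi/2) = tan^2(27.5) = 0.27099
Compute active force:
Pa = 0.5 * Ka * gamma * H^2
Pa = 0.5 * 0.27099 * 19.5 * 5.8^2
Pa = 88.88 kN/m


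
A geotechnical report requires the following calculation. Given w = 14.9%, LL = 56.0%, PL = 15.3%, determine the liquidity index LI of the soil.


First compute the plasticity index:
PI = LL - PL = 56.0 - 15.3 = 40.7
Then compute the liquidity index:
LI = (w - PL) / PI
LI = (14.9 - 15.3) / 40.7
LI = -0.01


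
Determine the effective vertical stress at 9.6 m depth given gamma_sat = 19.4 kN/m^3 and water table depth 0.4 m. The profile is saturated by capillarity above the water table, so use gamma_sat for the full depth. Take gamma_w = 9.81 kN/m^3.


Total stress = gamma_sat * depth
sigma = 19.4 * 9.6 = 186.24 kPa
Pore water pressure u = gamma_w * (depth - d_wt)
u = 9.81 * (9.6 - 0.4) = 90.252 kPa
Effective stress = sigma - u
sigma' = 186.24 - 90.252 = 95.99 kPa


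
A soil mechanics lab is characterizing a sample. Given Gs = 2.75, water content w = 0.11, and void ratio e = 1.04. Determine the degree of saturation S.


Using S = Gs * w / e
S = 2.75 * 0.11 / 1.04
S = 0.2909


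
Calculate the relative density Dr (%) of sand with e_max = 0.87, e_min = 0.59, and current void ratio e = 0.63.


Using Dr = (e_max - e) / (e_max - e_min) * 100
e_max - e = 0.87 - 0.63 = 0.24
e_max - e_min = 0.87 - 0.59 = 0.28
Dr = 0.24 / 0.28 * 100
Dr = 85.71 %


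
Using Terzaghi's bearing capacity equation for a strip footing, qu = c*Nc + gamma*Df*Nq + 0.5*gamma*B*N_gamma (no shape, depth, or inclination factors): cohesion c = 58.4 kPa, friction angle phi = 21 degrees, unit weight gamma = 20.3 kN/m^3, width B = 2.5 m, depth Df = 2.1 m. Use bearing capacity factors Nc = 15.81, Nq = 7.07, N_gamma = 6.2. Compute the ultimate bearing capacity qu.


Compute qu = c*Nc + gamma*Df*Nq + 0.5*gamma*B*N_gamma
Term 1: 58.4 * 15.81 = 923.304
Term 2: 20.3 * 2.1 * 7.07 = 301.3941
Term 3: 0.5 * 20.3 * 2.5 * 6.2 = 157.325
qu = 923.304 + 301.3941 + 157.325
qu = 1382.02 kPa


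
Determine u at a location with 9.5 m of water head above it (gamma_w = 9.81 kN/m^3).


Using u = gamma_w * h_w
u = 9.81 * 9.5
u = 93.2 kPa


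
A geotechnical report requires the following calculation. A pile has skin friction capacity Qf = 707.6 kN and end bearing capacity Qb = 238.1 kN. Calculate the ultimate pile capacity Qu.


Using Qu = Qf + Qb
Qu = 707.6 + 238.1
Qu = 945.7 kN


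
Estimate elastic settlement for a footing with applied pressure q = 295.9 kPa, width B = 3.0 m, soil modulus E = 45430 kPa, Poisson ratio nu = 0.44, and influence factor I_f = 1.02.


Using Se = q * B * (1 - nu^2) * I_f / E
1 - nu^2 = 1 - 0.44^2 = 0.8064
Se = 295.9 * 3.0 * 0.8064 * 1.02 / 45430
Se = 0.016072 m
Convert to mm: Se = 0.016072 * 1000 = 16.072 mm


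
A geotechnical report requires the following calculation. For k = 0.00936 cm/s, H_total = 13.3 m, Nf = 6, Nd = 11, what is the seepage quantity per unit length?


Result: 0.000679 m^3/s per m

Derivation:
Convert k to m/s for unit consistency with H:
k = 0.00936 cm/s = 0.00936 / 100 m/s = 9.36e-05 m/s
Using q = k * H * Nf / Nd
Nf / Nd = 6 / 11 = 0.5455
q = 9.36e-05 * 13.3 * 0.5455
q = 0.000679 m^3/s per m


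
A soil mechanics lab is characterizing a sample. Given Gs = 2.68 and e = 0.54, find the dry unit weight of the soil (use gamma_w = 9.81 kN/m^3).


Using gamma_d = Gs * gamma_w / (1 + e)
gamma_d = 2.68 * 9.81 / (1 + 0.54)
gamma_d = 2.68 * 9.81 / 1.54
gamma_d = 17.072 kN/m^3


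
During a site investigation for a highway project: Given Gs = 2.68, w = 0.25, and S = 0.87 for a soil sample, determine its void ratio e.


Result: 0.7701

Derivation:
Using the relation e = Gs * w / S
e = 2.68 * 0.25 / 0.87
e = 0.7701


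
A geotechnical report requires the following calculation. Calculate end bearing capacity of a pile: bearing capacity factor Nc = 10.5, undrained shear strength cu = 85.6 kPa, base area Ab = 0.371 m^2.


Result: 333.45 kN

Derivation:
Using Qb = Nc * cu * Ab
Qb = 10.5 * 85.6 * 0.371
Qb = 333.45 kN


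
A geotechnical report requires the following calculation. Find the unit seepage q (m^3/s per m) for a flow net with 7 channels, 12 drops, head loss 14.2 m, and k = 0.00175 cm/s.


Result: 0.000145 m^3/s per m

Derivation:
Convert k to m/s for unit consistency with H:
k = 0.00175 cm/s = 0.00175 / 100 m/s = 1.75e-05 m/s
Using q = k * H * Nf / Nd
Nf / Nd = 7 / 12 = 0.5833
q = 1.75e-05 * 14.2 * 0.5833
q = 0.000145 m^3/s per m


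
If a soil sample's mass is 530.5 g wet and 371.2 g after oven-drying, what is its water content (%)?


Using w = (m_wet - m_dry) / m_dry * 100
m_wet - m_dry = 530.5 - 371.2 = 159.3 g
w = 159.3 / 371.2 * 100
w = 42.91 %


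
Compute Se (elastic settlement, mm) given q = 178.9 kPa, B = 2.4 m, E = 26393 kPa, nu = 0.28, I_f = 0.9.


Using Se = q * B * (1 - nu^2) * I_f / E
1 - nu^2 = 1 - 0.28^2 = 0.9216
Se = 178.9 * 2.4 * 0.9216 * 0.9 / 26393
Se = 0.013493 m
Convert to mm: Se = 0.013493 * 1000 = 13.493 mm


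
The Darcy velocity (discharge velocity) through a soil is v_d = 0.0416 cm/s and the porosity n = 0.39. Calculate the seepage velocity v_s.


Result: 0.10667 cm/s

Derivation:
Using v_s = v_d / n
v_s = 0.0416 / 0.39
v_s = 0.10667 cm/s


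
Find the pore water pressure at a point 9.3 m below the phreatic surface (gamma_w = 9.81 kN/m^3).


Result: 91.23 kPa

Derivation:
Using u = gamma_w * h_w
u = 9.81 * 9.3
u = 91.23 kPa


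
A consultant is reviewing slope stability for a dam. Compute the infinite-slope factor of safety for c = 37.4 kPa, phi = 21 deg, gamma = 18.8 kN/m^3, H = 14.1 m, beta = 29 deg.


Result: 1.025

Derivation:
Using Fs = c / (gamma*H*sin(beta)*cos(beta)) + tan(phi)/tan(beta)
Cohesion contribution = 37.4 / (18.8*14.1*sin(29)*cos(29))
Cohesion contribution = 0.332739
Friction contribution = tan(21)/tan(29) = 0.692509
Fs = 0.332739 + 0.692509
Fs = 1.025


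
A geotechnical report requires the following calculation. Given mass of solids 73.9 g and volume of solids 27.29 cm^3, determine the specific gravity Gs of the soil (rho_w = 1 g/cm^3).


Using Gs = m_s / (V_s * rho_w)
Since rho_w = 1 g/cm^3:
Gs = 73.9 / 27.29
Gs = 2.708


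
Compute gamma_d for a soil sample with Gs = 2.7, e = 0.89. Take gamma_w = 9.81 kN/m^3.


Using gamma_d = Gs * gamma_w / (1 + e)
gamma_d = 2.7 * 9.81 / (1 + 0.89)
gamma_d = 2.7 * 9.81 / 1.89
gamma_d = 14.014 kN/m^3


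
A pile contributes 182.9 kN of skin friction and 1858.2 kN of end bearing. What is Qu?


Result: 2041.1 kN

Derivation:
Using Qu = Qf + Qb
Qu = 182.9 + 1858.2
Qu = 2041.1 kN


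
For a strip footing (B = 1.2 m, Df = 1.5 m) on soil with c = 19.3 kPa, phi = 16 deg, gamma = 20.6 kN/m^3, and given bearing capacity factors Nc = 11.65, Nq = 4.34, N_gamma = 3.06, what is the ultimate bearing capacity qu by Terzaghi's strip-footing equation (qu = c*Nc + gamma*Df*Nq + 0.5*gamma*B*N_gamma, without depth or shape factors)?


Compute qu = c*Nc + gamma*Df*Nq + 0.5*gamma*B*N_gamma
Term 1: 19.3 * 11.65 = 224.845
Term 2: 20.6 * 1.5 * 4.34 = 134.106
Term 3: 0.5 * 20.6 * 1.2 * 3.06 = 37.8216
qu = 224.845 + 134.106 + 37.8216
qu = 396.77 kPa


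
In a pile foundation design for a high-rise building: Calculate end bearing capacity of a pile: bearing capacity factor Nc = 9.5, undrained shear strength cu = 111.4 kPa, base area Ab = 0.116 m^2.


Using Qb = Nc * cu * Ab
Qb = 9.5 * 111.4 * 0.116
Qb = 122.76 kN


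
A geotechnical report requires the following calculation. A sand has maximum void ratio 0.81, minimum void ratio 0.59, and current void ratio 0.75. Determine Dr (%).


Result: 27.27 %

Derivation:
Using Dr = (e_max - e) / (e_max - e_min) * 100
e_max - e = 0.81 - 0.75 = 0.06
e_max - e_min = 0.81 - 0.59 = 0.22
Dr = 0.06 / 0.22 * 100
Dr = 27.27 %


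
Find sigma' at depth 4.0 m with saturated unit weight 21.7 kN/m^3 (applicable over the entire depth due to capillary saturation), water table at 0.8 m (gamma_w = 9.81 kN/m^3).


Result: 55.41 kPa

Derivation:
Total stress = gamma_sat * depth
sigma = 21.7 * 4.0 = 86.8 kPa
Pore water pressure u = gamma_w * (depth - d_wt)
u = 9.81 * (4.0 - 0.8) = 31.392 kPa
Effective stress = sigma - u
sigma' = 86.8 - 31.392 = 55.41 kPa


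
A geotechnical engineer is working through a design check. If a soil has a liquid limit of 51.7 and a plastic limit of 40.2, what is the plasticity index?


Result: 11.5

Derivation:
Using PI = LL - PL
PI = 51.7 - 40.2
PI = 11.5


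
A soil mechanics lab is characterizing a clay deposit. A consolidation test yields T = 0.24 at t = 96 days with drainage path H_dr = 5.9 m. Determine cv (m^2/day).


Result: 0.08703 m^2/day

Derivation:
Using cv = T * H_dr^2 / t
H_dr^2 = 5.9^2 = 34.81
cv = 0.24 * 34.81 / 96
cv = 0.08703 m^2/day


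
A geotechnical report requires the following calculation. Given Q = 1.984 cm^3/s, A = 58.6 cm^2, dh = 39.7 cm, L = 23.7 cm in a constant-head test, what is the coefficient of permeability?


Compute hydraulic gradient:
i = dh / L = 39.7 / 23.7 = 1.67511
Then apply Darcy's law:
k = Q / (A * i)
k = 1.984 / (58.6 * 1.67511)
k = 1.984 / 98.1612
k = 0.020212 cm/s


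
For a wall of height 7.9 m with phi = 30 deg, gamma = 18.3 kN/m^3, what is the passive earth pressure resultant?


Result: 1713.15 kN/m

Derivation:
Compute passive earth pressure coefficient:
Kp = tan^2(45 + phi/2) = tan^2(60.0) = 3
Compute passive force:
Pp = 0.5 * Kp * gamma * H^2
Pp = 0.5 * 3 * 18.3 * 7.9^2
Pp = 1713.15 kN/m


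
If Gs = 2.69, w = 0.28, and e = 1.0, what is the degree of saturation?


Using S = Gs * w / e
S = 2.69 * 0.28 / 1.0
S = 0.7532


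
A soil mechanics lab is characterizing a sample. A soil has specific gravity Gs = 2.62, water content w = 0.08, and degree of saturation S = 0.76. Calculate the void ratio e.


Using the relation e = Gs * w / S
e = 2.62 * 0.08 / 0.76
e = 0.2758


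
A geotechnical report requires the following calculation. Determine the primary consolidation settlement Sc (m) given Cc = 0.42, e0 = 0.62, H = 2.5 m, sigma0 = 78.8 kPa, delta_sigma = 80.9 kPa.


Result: 0.1988 m

Derivation:
Using Sc = Cc * H / (1 + e0) * log10((sigma0 + delta_sigma) / sigma0)
Stress ratio = (78.8 + 80.9) / 78.8 = 2.02665
log10(2.02665) = 0.306779
Cc * H / (1 + e0) = 0.42 * 2.5 / (1 + 0.62) = 0.648148
Sc = 0.648148 * 0.306779
Sc = 0.1988 m


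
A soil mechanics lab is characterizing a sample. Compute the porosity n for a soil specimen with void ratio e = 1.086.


Using the relation n = e / (1 + e)
n = 1.086 / (1 + 1.086)
n = 1.086 / 2.086
n = 0.5206


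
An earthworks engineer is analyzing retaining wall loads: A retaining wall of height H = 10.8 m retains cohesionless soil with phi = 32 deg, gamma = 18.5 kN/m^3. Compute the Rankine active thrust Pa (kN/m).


Compute active earth pressure coefficient:
Ka = tan^2(45 - phi/2) = tan^2(29.0) = 0.307259
Compute active force:
Pa = 0.5 * Ka * gamma * H^2
Pa = 0.5 * 0.307259 * 18.5 * 10.8^2
Pa = 331.51 kN/m
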